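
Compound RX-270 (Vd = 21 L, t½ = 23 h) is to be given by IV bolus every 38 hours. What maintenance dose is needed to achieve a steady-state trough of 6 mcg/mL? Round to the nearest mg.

τ/t½ = 38/23 ≈ 1.6522, so f = (1/2)^(38/23) ≈ 0.318160.
Cmin,ss = (D/Vd)·f/(1−f), so D = Cmin,ss·Vd·(1−f)/f.
D = 6 × 21 × (1−f)/f ≈ 6 × 21 × 2.14307 ≈ 270.03 mg.

270 mg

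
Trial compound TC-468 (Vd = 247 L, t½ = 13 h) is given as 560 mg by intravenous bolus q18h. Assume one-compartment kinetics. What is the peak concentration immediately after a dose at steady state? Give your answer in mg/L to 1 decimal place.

k = ln2/t½ = ln2/13 ≈ 0.053319 h⁻¹; fraction remaining f = e^(−kτ) = e^(−0.053319×18) ≈ 0.3830.
At steady state, accumulation factor R = 1/(1 − e^(−kτ)) ≈ 1.6207.
Single-dose peak C₀ = D/Vd = 560/247 ≈ 2.267 mg/L.
Steady-state peak Cmax,ss = C₀·R ≈ 2.267 × 1.6207 ≈ 3.674 mg/L.

3.7 mg/L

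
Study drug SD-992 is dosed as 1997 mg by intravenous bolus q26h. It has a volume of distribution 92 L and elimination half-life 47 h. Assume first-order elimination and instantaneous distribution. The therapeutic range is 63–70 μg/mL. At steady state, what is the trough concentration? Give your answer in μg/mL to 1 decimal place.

46.4 μg/mL

k = ln2/t½ = ln2/47 ≈ 0.014748 h⁻¹; fraction remaining f = e^(−kτ) = e^(−0.014748×26) ≈ 0.6815.
Each bolus raises the concentration by D/Vd = 1997/92 ≈ 21.707 μg/mL.
Steady-state trough Cmin,ss = C₀·f/(1−f) ≈ 21.707 × 0.6815/0.3185 ≈ 46.447 μg/mL.
Trough 46.4 μg/mL vs MEC 63 μg/mL: subtherapeutic.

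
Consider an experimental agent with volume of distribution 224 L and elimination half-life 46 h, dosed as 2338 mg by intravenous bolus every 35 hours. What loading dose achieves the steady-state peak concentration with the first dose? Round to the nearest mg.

5704 mg

f = (1/2)^(35/46) ≈ 0.590141; accumulation ratio R = 1/(1−f) ≈ 2.43986.
Loading dose to hit Cmax,ss on first dose: D_load = D_maint·R ≈ 2338 × 2.43986 ≈ 5704.39 mg.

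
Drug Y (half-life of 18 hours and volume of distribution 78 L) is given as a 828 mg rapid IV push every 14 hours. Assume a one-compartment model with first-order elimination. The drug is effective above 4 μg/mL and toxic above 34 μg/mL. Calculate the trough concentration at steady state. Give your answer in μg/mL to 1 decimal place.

Over one 14-h interval, 14/18 ≈ 0.77778 half-lives elapse, leaving f ≈ 0.5833 of each dose.
At steady state, accumulation factor R = 1/(1 − e^(−kτ)) ≈ 2.3998.
Single-dose peak C₀ = D/Vd = 828/78 ≈ 10.615 μg/mL.
Cmax,ss = C₀/(1 − f) ≈ 10.615/0.4167 ≈ 25.474 μg/mL.
One interval later, Cmin,ss = Cmax,ss·e^(−kτ) ≈ 25.474 × 0.5833 ≈ 14.859 μg/mL.
Trough 14.9 μg/mL vs MEC 4 μg/mL: adequate.

14.9 μg/mL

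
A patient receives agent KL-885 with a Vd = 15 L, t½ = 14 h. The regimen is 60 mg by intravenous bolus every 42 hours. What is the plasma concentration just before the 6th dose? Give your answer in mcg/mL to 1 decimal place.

0.6 mcg/mL

f = (1/2)^(τ/t½) = (1/2)^(42/14) ≈ 0.1250.
C₀ = D/Vd = 60/15 ≈ 4.000 mcg/mL.
Before the 6th dose, 5 doses have been given. Superposition: Cmin = C₀·(f + f² + … + f^5).
≈ 4.000 × (0.1250 + 0.0156 + 0.0020 + 0.0002 + 0.0000) ≈ 4.000 × 0.1428 ≈ 0.571 mcg/mL.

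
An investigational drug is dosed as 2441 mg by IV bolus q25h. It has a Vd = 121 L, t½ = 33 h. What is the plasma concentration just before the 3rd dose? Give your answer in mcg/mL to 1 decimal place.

19.0 mcg/mL

f = (1/2)^(τ/t½) = (1/2)^(25/33) ≈ 0.5915.
C₀ = D/Vd = 2441/121 ≈ 20.174 mcg/mL.
Before the 3rd dose, 2 doses have been given. Superposition: Cmin = C₀·(f + f²).
≈ 20.174 × (0.5915 + 0.3499) ≈ 20.174 × 0.9414 ≈ 18.992 mcg/mL.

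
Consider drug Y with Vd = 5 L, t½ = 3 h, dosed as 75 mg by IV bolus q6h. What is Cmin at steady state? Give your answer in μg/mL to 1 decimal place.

τ = 6 h = 2 half-lives, so f = (1/2)^2 = 0.25.
At steady state, R = 1/(1 − 0.25) = 4/3.
Single-dose peak C₀ = D/Vd = 75/5 = 15 μg/mL.
Steady-state peak Cmax,ss = C₀·R = 15 × 4/3 ≈ 20.000 μg/mL.
Steady-state trough Cmin,ss = Cmax,ss·f ≈ 20.000 × 0.25 ≈ 5.000 μg/mL.

5.0 μg/mL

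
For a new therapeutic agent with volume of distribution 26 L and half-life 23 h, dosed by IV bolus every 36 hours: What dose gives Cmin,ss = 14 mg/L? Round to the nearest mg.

713 mg

τ/t½ = 36/23 ≈ 1.5652, so f = (1/2)^(36/23) ≈ 0.337927.
Cmin,ss = (D/Vd)·f/(1−f), so D = Cmin,ss·Vd·(1−f)/f.
D = 14 × 26 × (1−f)/f ≈ 14 × 26 × 1.95922 ≈ 713.16 mg.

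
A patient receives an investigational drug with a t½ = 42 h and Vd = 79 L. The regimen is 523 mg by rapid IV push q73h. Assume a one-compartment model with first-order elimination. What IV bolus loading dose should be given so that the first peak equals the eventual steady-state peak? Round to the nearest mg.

f = (1/2)^(73/42) ≈ 0.299765; accumulation ratio R = 1/(1−f) ≈ 1.42809.
Loading dose to hit Cmax,ss on first dose: D_load = D_maint·R ≈ 523 × 1.42809 ≈ 746.89 mg.

747 mg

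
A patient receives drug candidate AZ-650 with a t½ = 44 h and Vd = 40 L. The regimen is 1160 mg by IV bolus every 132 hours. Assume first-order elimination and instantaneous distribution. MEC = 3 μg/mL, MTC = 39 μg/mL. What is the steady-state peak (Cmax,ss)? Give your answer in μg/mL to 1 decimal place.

33.1 μg/mL

The dosing interval is 3 half-lives, so f = 2^(−3) = 0.125.
Accumulation ratio R = 1/(1 − f) = 1/0.875 = 8/7.
Single-dose peak C₀ = D/Vd = 1160/40 = 29 μg/mL.
Steady-state peak Cmax,ss = C₀·R = 29 × 8/7 ≈ 33.143 μg/mL.
Peak 33.1 μg/mL vs MTC 39 μg/mL: below toxic threshold.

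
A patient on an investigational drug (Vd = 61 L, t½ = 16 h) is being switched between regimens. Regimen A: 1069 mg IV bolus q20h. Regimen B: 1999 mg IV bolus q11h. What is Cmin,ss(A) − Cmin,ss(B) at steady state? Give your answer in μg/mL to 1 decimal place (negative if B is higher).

Regimen A: f = (1/2)^(20/16) ≈ 0.4204; Cmin,ss = (1069/61)·f/(1−f) ≈ 12.711 μg/mL.
Regimen B: f = (1/2)^(11/16) ≈ 0.6209; Cmin,ss = (1999/61)·f/(1−f) ≈ 53.672 μg/mL.
Difference ≈ 12.711 − 53.672 ≈ -40.961 μg/mL.

-41.0 μg/mL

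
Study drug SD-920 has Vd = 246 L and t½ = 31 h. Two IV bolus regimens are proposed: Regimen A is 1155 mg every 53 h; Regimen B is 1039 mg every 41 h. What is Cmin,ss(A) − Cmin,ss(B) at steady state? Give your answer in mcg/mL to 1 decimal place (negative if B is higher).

-0.7 mcg/mL

Regimen A: f = (1/2)^(53/31) ≈ 0.3057; Cmin,ss = (1155/246)·f/(1−f) ≈ 2.067 mcg/mL.
Regimen B: f = (1/2)^(41/31) ≈ 0.3998; Cmin,ss = (1039/246)·f/(1−f) ≈ 2.813 mcg/mL.
Difference ≈ 2.067 − 2.813 ≈ -0.746 mcg/mL.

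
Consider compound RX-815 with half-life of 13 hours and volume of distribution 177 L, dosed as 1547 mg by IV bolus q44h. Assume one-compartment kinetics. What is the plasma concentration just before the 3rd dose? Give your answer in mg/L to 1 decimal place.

f = (1/2)^(τ/t½) = (1/2)^(44/13) ≈ 0.0957.
C₀ = D/Vd = 1547/177 ≈ 8.740 mg/L.
Before the 3rd dose, 2 doses have been given. Superposition: Cmin = C₀·(f + f²).
≈ 8.740 × (0.0957 + 0.0092) ≈ 8.740 × 0.1049 ≈ 0.917 mg/L.

0.9 mg/L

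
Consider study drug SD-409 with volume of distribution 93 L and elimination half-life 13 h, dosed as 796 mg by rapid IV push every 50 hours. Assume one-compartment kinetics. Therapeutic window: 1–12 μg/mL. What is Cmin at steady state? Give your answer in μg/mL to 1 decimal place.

k = ln2/t½ = ln2/13 ≈ 0.053319 h⁻¹; fraction remaining f = e^(−kτ) = e^(−0.053319×50) ≈ 0.0695.
Each bolus raises the concentration by D/Vd = 796/93 ≈ 8.559 μg/mL.
Steady-state trough Cmin,ss = C₀·f/(1−f) ≈ 8.559 × 0.0695/0.9305 ≈ 0.639 μg/mL.
Trough 0.6 μg/mL vs MEC 1 μg/mL: subtherapeutic.

0.6 μg/mL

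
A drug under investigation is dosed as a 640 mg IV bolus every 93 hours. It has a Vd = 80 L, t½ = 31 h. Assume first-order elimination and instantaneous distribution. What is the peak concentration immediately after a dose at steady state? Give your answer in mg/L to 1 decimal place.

τ = 93 h = 3 half-lives, so f = (1/2)^3 = 0.125.
Accumulation ratio R = 1/(1 − f) = 1/0.875 = 8/7.
Single-dose peak C₀ = D/Vd = 640/80 = 8 mg/L.
Steady-state peak Cmax,ss = C₀·R = 8 × 8/7 ≈ 9.143 mg/L.

9.1 mg/L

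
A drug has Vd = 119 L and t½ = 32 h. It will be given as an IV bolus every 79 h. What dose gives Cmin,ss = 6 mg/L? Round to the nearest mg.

τ/t½ = 79/32 ≈ 2.4688, so f = (1/2)^(79/32) ≈ 0.180648.
Cmin,ss = (D/Vd)·f/(1−f), so D = Cmin,ss·Vd·(1−f)/f.
D = 6 × 119 × (1−f)/f ≈ 6 × 119 × 4.53563 ≈ 3238.44 mg.

3238 mg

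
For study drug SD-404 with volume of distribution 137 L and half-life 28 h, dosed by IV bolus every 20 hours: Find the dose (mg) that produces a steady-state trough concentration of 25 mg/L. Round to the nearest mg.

τ/t½ = 20/28 ≈ 0.71429, so f = (1/2)^(20/28) ≈ 0.609507.
Cmin,ss = (D/Vd)·f/(1−f), so D = Cmin,ss·Vd·(1−f)/f.
D = 25 × 137 × (1−f)/f ≈ 25 × 137 × 0.64067 ≈ 2194.29 mg.

2194 mg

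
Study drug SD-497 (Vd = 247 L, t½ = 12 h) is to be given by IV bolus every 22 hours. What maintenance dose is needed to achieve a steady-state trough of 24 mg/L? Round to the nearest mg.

15197 mg

τ/t½ = 22/12 ≈ 1.8333, so f = (1/2)^(22/12) ≈ 0.280616.
Cmin,ss = (D/Vd)·f/(1−f), so D = Cmin,ss·Vd·(1−f)/f.
D = 24 × 247 × (1−f)/f ≈ 24 × 247 × 2.56359 ≈ 15196.96 mg.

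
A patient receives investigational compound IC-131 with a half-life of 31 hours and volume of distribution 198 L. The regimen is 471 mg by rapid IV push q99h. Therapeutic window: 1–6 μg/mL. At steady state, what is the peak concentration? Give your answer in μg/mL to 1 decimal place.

2.7 μg/mL

Over one 99-h interval, 99/31 ≈ 3.1935 half-lives elapse, leaving f ≈ 0.1093 of each dose.
At steady state, accumulation factor R = 1/(1 − e^(−kτ)) ≈ 1.1227.
Single-dose peak C₀ = D/Vd = 471/198 ≈ 2.379 μg/mL.
Steady-state peak Cmax,ss = C₀·R ≈ 2.379 × 1.1227 ≈ 2.671 μg/mL.
Peak 2.7 μg/mL vs MTC 6 μg/mL: below toxic threshold.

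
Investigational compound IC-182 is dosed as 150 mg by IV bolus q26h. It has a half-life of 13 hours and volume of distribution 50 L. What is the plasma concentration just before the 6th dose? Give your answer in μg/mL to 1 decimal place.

f = (1/2)^(τ/t½) = (1/2)^(26/13) ≈ 0.2500.
C₀ = D/Vd = 150/50 ≈ 3.000 μg/mL.
Before the 6th dose, 5 doses have been given. Superposition: Cmin = C₀·(f + f² + … + f^5).
≈ 3.000 × (0.2500 + 0.0625 + 0.0156 + 0.0039 + 0.0010) ≈ 3.000 × 0.3330 ≈ 0.999 μg/mL.

1.0 μg/mL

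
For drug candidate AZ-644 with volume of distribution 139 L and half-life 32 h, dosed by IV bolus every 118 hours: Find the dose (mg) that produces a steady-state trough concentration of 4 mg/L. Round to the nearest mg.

6607 mg

τ/t½ = 118/32 ≈ 3.6875, so f = (1/2)^(118/32) ≈ 0.077616.
Cmin,ss = (D/Vd)·f/(1−f), so D = Cmin,ss·Vd·(1−f)/f.
D = 4 × 139 × (1−f)/f ≈ 4 × 139 × 11.88394 ≈ 6607.47 mg.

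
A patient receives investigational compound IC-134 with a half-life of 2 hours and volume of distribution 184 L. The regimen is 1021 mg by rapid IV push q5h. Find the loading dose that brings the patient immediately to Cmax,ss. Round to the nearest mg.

f = (1/2)^(5/2) ≈ 0.176777; accumulation ratio R = 1/(1−f) ≈ 1.21474.
Loading dose to hit Cmax,ss on first dose: D_load = D_maint·R ≈ 1021 × 1.21474 ≈ 1240.25 mg.

1240 mg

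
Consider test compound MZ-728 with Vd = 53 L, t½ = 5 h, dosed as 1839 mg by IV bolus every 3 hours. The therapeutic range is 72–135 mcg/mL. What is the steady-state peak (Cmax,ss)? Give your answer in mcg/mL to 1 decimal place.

τ/t½ = 3/5 ≈ 0.6, so fraction remaining f = (1/2)^(3/5) ≈ 0.6598.
At steady state, accumulation factor R = 1/(1 − e^(−kτ)) ≈ 2.9394.
Each bolus raises the concentration by D/Vd = 1839/53 ≈ 34.698 mcg/mL.
Steady-state peak Cmax,ss = C₀·R ≈ 34.698 × 2.9394 ≈ 101.991 mcg/mL.
Peak 102.0 mcg/mL vs MTC 135 mcg/mL: below toxic threshold.

102.0 mcg/mL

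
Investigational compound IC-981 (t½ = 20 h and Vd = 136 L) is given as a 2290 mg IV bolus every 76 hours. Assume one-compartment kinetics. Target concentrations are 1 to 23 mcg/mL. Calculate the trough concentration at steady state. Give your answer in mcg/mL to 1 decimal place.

k = ln2/t½ = ln2/20 ≈ 0.034657 h⁻¹; fraction remaining f = e^(−kτ) = e^(−0.034657×76) ≈ 0.0718.
At steady state, accumulation factor R = 1/(1 − e^(−kτ)) ≈ 1.0774.
Each bolus raises the concentration by D/Vd = 2290/136 ≈ 16.838 mcg/mL.
Steady-state peak Cmax,ss = C₀·R ≈ 16.838 × 1.0774 ≈ 18.141 mcg/mL.
Steady-state trough Cmin,ss = Cmax,ss·f ≈ 18.141 × 0.0718 ≈ 1.303 mcg/mL.
Trough 1.3 mcg/mL vs MEC 1 mcg/mL: adequate.

1.3 mcg/mL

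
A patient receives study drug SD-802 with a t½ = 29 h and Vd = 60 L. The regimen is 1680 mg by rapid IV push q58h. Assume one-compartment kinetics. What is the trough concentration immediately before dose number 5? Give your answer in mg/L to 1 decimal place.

9.3 mg/L

f = (1/2)^(τ/t½) = (1/2)^(58/29) ≈ 0.2500.
C₀ = D/Vd = 1680/60 ≈ 28.000 mg/L.
Before the 5th dose, 4 doses have been given. Superposition: Cmin = C₀·(f + f² + … + f^4).
≈ 28.000 × (0.2500 + 0.0625 + 0.0156 + 0.0039) ≈ 28.000 × 0.3320 ≈ 9.296 mg/L.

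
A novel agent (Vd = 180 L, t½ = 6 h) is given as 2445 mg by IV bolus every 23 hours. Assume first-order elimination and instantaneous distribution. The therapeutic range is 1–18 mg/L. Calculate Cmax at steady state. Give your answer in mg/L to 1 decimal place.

14.6 mg/L

τ/t½ = 23/6 ≈ 3.8333, so fraction remaining f = (1/2)^(23/6) ≈ 0.0702.
Accumulation ratio R = 1/(1 − f) ≈ 1/0.9298 ≈ 1.0755.
Each bolus raises the concentration by D/Vd = 2445/180 ≈ 13.583 mg/L.
Steady-state peak Cmax,ss = C₀·R ≈ 13.583 × 1.0755 ≈ 14.609 mg/L.
Peak 14.6 mg/L vs MTC 18 mg/L: below toxic threshold.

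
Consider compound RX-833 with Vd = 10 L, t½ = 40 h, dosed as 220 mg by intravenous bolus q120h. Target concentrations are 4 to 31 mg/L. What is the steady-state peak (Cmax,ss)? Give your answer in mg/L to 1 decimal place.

25.1 mg/L

τ = 120 h = 3 half-lives, so f = (1/2)^3 = 0.125.
Accumulation ratio R = 1/(1 − f) = 1/0.875 = 8/7.
Single-dose peak C₀ = D/Vd = 220/10 = 22 mg/L.
Steady-state peak Cmax,ss = C₀·R = 22 × 8/7 ≈ 25.143 mg/L.
Peak 25.1 mg/L vs MTC 31 mg/L: below toxic threshold.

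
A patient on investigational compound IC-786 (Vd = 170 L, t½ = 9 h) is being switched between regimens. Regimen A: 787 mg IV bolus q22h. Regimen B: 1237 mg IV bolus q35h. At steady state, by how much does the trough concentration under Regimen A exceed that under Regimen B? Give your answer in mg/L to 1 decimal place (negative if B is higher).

Regimen A: f = (1/2)^(22/9) ≈ 0.1837; Cmin,ss = (787/170)·f/(1−f) ≈ 1.042 mg/L.
Regimen B: f = (1/2)^(35/9) ≈ 0.0675; Cmin,ss = (1237/170)·f/(1−f) ≈ 0.527 mg/L.
Difference ≈ 1.042 − 0.527 ≈ 0.515 mg/L.

0.5 mg/L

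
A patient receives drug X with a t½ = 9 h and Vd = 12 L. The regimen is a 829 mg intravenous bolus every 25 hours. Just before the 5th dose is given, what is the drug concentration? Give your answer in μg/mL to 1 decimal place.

f = (1/2)^(τ/t½) = (1/2)^(25/9) ≈ 0.1458.
C₀ = D/Vd = 829/12 ≈ 69.083 μg/mL.
Before the 5th dose, 4 doses have been given. Superposition: Cmin = C₀·(f + f² + … + f^4).
≈ 69.083 × (0.1458 + 0.0213 + 0.0031 + 0.0005) ≈ 69.083 × 0.1707 ≈ 11.792 μg/mL.

11.8 μg/mL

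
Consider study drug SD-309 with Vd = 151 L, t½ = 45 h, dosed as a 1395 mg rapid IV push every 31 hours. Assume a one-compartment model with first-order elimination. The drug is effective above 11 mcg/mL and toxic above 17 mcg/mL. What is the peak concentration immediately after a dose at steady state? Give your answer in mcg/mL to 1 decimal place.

24.3 mcg/mL

Over one 31-h interval, 31/45 ≈ 0.68889 half-lives elapse, leaving f ≈ 0.6203 of each dose.
At steady state, accumulation factor R = 1/(1 − e^(−kτ)) ≈ 2.6337.
Single-dose peak C₀ = D/Vd = 1395/151 ≈ 9.238 mcg/mL.
Steady-state peak Cmax,ss = C₀·R ≈ 9.238 × 2.6337 ≈ 24.330 mcg/mL.
Peak 24.3 mcg/mL vs MTC 17 mcg/mL: exceeds toxic threshold.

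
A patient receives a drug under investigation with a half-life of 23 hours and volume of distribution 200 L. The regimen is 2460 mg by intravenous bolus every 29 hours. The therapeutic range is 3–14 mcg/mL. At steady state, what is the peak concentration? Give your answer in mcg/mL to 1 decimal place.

21.1 mcg/mL

k = ln2/t½ = ln2/23 ≈ 0.030137 h⁻¹; fraction remaining f = e^(−kτ) = e^(−0.030137×29) ≈ 0.4173.
At steady state, accumulation factor R = 1/(1 − e^(−kτ)) ≈ 1.7161.
Each bolus raises the concentration by D/Vd = 2460/200 ≈ 12.300 mcg/mL.
Steady-state peak Cmax,ss = C₀·R ≈ 12.300 × 1.7161 ≈ 21.108 mcg/mL.
Peak 21.1 mcg/mL vs MTC 14 mcg/mL: exceeds toxic threshold.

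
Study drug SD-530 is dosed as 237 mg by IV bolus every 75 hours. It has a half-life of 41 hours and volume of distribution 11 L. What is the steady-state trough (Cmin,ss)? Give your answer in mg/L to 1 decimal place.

τ/t½ = 75/41 ≈ 1.8293, so fraction remaining f = (1/2)^(75/41) ≈ 0.2814.
Each bolus raises the concentration by D/Vd = 237/11 ≈ 21.545 mg/L.
Steady-state trough Cmin,ss = C₀·f/(1−f) ≈ 21.545 × 0.2814/0.7186 ≈ 8.437 mg/L.

8.4 mg/L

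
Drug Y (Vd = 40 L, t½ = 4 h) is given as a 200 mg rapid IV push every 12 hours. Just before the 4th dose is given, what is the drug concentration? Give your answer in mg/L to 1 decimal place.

0.7 mg/L

f = (1/2)^(τ/t½) = (1/2)^(12/4) ≈ 0.1250.
C₀ = D/Vd = 200/40 ≈ 5.000 mg/L.
Before the 4th dose, 3 doses have been given. Superposition: Cmin = C₀·(f + f² + … + f^3).
≈ 5.000 × (0.1250 + 0.0156 + 0.0020) ≈ 5.000 × 0.1426 ≈ 0.713 mg/L.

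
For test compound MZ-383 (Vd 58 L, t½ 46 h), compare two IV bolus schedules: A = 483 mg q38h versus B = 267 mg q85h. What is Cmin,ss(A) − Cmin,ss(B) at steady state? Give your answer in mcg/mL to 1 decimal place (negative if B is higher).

Regimen A: f = (1/2)^(38/46) ≈ 0.5641; Cmin,ss = (483/58)·f/(1−f) ≈ 10.777 mcg/mL.
Regimen B: f = (1/2)^(85/46) ≈ 0.2778; Cmin,ss = (267/58)·f/(1−f) ≈ 1.771 mcg/mL.
Difference ≈ 10.777 − 1.771 ≈ 9.006 mcg/mL.

9.0 mcg/mL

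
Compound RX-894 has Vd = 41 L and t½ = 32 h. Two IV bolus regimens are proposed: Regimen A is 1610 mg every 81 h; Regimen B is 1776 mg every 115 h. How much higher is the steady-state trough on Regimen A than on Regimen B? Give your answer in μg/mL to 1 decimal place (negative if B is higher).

4.3 μg/mL

Regimen A: f = (1/2)^(81/32) ≈ 0.1730; Cmin,ss = (1610/41)·f/(1−f) ≈ 8.215 μg/mL.
Regimen B: f = (1/2)^(115/32) ≈ 0.0828; Cmin,ss = (1776/41)·f/(1−f) ≈ 3.910 μg/mL.
Difference ≈ 8.215 − 3.910 ≈ 4.305 μg/mL.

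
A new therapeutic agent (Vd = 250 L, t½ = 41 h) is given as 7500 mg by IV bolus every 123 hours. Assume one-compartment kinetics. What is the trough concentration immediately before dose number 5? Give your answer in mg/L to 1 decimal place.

4.3 mg/L

f = (1/2)^(τ/t½) = (1/2)^(123/41) ≈ 0.1250.
C₀ = D/Vd = 7500/250 ≈ 30.000 mg/L.
Before the 5th dose, 4 doses have been given. Superposition: Cmin = C₀·(f + f² + … + f^4).
≈ 30.000 × (0.1250 + 0.0156 + 0.0020 + 0.0002) ≈ 30.000 × 0.1428 ≈ 4.284 mg/L.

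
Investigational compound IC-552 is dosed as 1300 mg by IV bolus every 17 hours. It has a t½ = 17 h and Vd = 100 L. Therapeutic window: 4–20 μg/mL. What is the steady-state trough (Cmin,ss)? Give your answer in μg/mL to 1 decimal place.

13.0 μg/mL

τ = 17 h = 1 half-life, so f = (1/2)^1 = 0.5.
Accumulation ratio R = 1/(1 − f) = 1/0.5 = 2/1.
Single-dose peak C₀ = D/Vd = 1300/100 = 13 μg/mL.
Steady-state peak Cmax,ss = C₀·R = 13 × 2/1 ≈ 26.000 μg/mL.
Steady-state trough Cmin,ss = Cmax,ss·f ≈ 26.000 × 0.5 ≈ 13.000 μg/mL.
Trough 13.0 μg/mL vs MEC 4 μg/mL: adequate.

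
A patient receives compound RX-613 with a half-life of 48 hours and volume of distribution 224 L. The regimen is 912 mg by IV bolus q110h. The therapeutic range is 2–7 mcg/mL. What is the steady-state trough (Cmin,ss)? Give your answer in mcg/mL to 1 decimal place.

k = ln2/t½ = ln2/48 ≈ 0.014441 h⁻¹; fraction remaining f = e^(−kτ) = e^(−0.014441×110) ≈ 0.2042.
Each bolus raises the concentration by D/Vd = 912/224 ≈ 4.071 mcg/mL.
Steady-state trough Cmin,ss = C₀·f/(1−f) ≈ 4.071 × 0.2042/0.7958 ≈ 1.045 mcg/mL.
Trough 1.0 mcg/mL vs MEC 2 mcg/mL: subtherapeutic.

1.0 mcg/mL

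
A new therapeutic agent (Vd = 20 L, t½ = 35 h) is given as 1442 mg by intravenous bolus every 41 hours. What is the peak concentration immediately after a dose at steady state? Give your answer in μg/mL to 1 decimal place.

129.7 μg/mL

k = ln2/t½ = ln2/35 ≈ 0.019804 h⁻¹; fraction remaining f = e^(−kτ) = e^(−0.019804×41) ≈ 0.4440.
At steady state, accumulation factor R = 1/(1 − e^(−kτ)) ≈ 1.7986.
Single-dose peak C₀ = D/Vd = 1442/20 ≈ 72.100 μg/mL.
Steady-state peak Cmax,ss = C₀·R ≈ 72.100 × 1.7986 ≈ 129.679 μg/mL.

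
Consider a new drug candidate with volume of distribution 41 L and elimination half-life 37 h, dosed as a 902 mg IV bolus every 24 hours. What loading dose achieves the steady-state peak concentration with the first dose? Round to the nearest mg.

f = (1/2)^(24/37) ≈ 0.637878; accumulation ratio R = 1/(1−f) ≈ 2.76150.
Loading dose to hit Cmax,ss on first dose: D_load = D_maint·R ≈ 902 × 2.76150 ≈ 2490.87 mg.

2491 mg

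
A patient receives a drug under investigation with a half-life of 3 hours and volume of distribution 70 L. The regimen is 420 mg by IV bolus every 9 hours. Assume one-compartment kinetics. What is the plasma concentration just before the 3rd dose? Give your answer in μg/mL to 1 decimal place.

0.8 μg/mL

f = (1/2)^(τ/t½) = (1/2)^(9/3) ≈ 0.1250.
C₀ = D/Vd = 420/70 ≈ 6.000 μg/mL.
Before the 3rd dose, 2 doses have been given. Superposition: Cmin = C₀·(f + f²).
≈ 6.000 × (0.1250 + 0.0156) ≈ 6.000 × 0.1406 ≈ 0.844 μg/mL.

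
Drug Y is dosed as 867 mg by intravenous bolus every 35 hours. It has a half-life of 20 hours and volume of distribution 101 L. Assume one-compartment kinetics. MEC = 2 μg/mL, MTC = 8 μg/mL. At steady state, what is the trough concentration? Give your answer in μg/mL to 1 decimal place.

3.6 μg/mL

Over one 35-h interval, 35/20 ≈ 1.75 half-lives elapse, leaving f ≈ 0.2973 of each dose.
Accumulation ratio R = 1/(1 − f) ≈ 1/0.7027 ≈ 1.4231.
Each bolus raises the concentration by D/Vd = 867/101 ≈ 8.584 μg/mL.
Cmax,ss = C₀/(1 − f) ≈ 8.584/0.7027 ≈ 12.216 μg/mL.
Steady-state trough Cmin,ss = Cmax,ss·f ≈ 12.216 × 0.2973 ≈ 3.632 μg/mL.
Trough 3.6 μg/mL vs MEC 2 μg/mL: adequate.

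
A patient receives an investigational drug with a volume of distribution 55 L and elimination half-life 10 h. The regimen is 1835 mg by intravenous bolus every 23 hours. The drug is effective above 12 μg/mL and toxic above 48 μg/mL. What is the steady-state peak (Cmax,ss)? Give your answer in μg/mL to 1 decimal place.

41.9 μg/mL

Over one 23-h interval, 23/10 ≈ 2.3 half-lives elapse, leaving f ≈ 0.2031 of each dose.
At steady state, accumulation factor R = 1/(1 − e^(−kτ)) ≈ 1.2549.
Each bolus raises the concentration by D/Vd = 1835/55 ≈ 33.364 μg/mL.
Cmax,ss = C₀/(1 − f) ≈ 33.364/0.7969 ≈ 41.867 μg/mL.
Peak 41.9 μg/mL vs MTC 48 μg/mL: below toxic threshold.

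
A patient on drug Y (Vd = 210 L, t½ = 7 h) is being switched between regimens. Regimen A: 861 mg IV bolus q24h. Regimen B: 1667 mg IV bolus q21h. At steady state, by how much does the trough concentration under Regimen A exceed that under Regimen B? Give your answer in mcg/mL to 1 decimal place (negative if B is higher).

Regimen A: f = (1/2)^(24/7) ≈ 0.0929; Cmin,ss = (861/210)·f/(1−f) ≈ 0.420 mcg/mL.
Regimen B: f = (1/2)^(21/7) ≈ 0.1250; Cmin,ss = (1667/210)·f/(1−f) ≈ 1.134 mcg/mL.
Difference ≈ 0.420 − 1.134 ≈ -0.714 mcg/mL.

-0.7 mcg/mL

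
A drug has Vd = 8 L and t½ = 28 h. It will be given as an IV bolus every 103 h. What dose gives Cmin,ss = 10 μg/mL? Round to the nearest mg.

τ/t½ = 103/28 ≈ 3.6786, so f = (1/2)^(103/28) ≈ 0.078098.
Cmin,ss = (D/Vd)·f/(1−f), so D = Cmin,ss·Vd·(1−f)/f.
D = 10 × 8 × (1−f)/f ≈ 10 × 8 × 11.80443 ≈ 944.35 mg.

944 mg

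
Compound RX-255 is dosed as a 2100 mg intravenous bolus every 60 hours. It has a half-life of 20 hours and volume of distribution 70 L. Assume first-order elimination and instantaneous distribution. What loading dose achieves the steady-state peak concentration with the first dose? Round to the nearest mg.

f = (1/2)^(60/20) ≈ 0.125000; accumulation ratio R = 1/(1−f) ≈ 1.14286.
Loading dose to hit Cmax,ss on first dose: D_load = D_maint·R ≈ 2100 × 1.14286 ≈ 2400.01 mg.

2400 mg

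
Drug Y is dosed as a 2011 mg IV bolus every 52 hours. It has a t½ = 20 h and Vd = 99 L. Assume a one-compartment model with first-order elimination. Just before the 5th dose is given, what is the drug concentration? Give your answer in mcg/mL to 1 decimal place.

f = (1/2)^(τ/t½) = (1/2)^(52/20) ≈ 0.1649.
C₀ = D/Vd = 2011/99 ≈ 20.313 mcg/mL.
Before the 5th dose, 4 doses have been given. Superposition: Cmin = C₀·(f + f² + … + f^4).
≈ 20.313 × (0.1649 + 0.0272 + 0.0045 + 0.0007) ≈ 20.313 × 0.1973 ≈ 4.008 mcg/mL.

4.0 mcg/mL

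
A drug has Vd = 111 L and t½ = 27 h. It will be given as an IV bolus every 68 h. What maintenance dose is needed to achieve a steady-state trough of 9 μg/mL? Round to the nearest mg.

τ/t½ = 68/27 ≈ 2.5185, so f = (1/2)^(68/27) ≈ 0.174522.
Cmin,ss = (D/Vd)·f/(1−f), so D = Cmin,ss·Vd·(1−f)/f.
D = 9 × 111 × (1−f)/f ≈ 9 × 111 × 4.72994 ≈ 4725.21 mg.

4725 mg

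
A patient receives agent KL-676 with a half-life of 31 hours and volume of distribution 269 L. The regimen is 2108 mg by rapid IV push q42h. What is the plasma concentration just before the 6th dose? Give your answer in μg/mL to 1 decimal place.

5.0 μg/mL

f = (1/2)^(τ/t½) = (1/2)^(42/31) ≈ 0.3910.
C₀ = D/Vd = 2108/269 ≈ 7.836 μg/mL.
Before the 6th dose, 5 doses have been given. Superposition: Cmin = C₀·(f + f² + … + f^5).
≈ 7.836 × (0.3910 + 0.1529 + 0.0598 + 0.0234 + 0.0091) ≈ 7.836 × 0.6362 ≈ 4.985 μg/mL.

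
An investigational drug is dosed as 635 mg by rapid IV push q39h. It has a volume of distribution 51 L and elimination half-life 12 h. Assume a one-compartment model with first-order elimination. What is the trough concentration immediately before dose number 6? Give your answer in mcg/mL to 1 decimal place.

1.5 mcg/mL

f = (1/2)^(τ/t½) = (1/2)^(39/12) ≈ 0.1051.
C₀ = D/Vd = 635/51 ≈ 12.451 mcg/mL.
Before the 6th dose, 5 doses have been given. Superposition: Cmin = C₀·(f + f² + … + f^5).
≈ 12.451 × (0.1051 + 0.0110 + 0.0012 + 0.0001 + 0.0000) ≈ 12.451 × 0.1174 ≈ 1.462 mcg/mL.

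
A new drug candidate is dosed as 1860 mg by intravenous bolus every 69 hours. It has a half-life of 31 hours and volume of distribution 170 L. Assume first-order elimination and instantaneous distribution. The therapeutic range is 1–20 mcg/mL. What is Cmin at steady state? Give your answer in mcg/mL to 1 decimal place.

3.0 mcg/mL

k = ln2/t½ = ln2/31 ≈ 0.022360 h⁻¹; fraction remaining f = e^(−kτ) = e^(−0.022360×69) ≈ 0.2138.
Accumulation ratio R = 1/(1 − f) ≈ 1/0.7862 ≈ 1.2719.
Each bolus raises the concentration by D/Vd = 1860/170 ≈ 10.941 mcg/mL.
Cmax,ss = C₀/(1 − f) ≈ 10.941/0.7862 ≈ 13.916 mcg/mL.
One interval later, Cmin,ss = Cmax,ss·e^(−kτ) ≈ 13.916 × 0.2138 ≈ 2.975 mcg/mL.
Trough 3.0 mcg/mL vs MEC 1 mcg/mL: adequate.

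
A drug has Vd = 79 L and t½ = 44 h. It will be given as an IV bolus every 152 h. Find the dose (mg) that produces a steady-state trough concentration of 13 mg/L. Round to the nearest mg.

10232 mg

τ/t½ = 152/44 ≈ 3.4545, so f = (1/2)^(152/44) ≈ 0.091218.
Cmin,ss = (D/Vd)·f/(1−f), so D = Cmin,ss·Vd·(1−f)/f.
D = 13 × 79 × (1−f)/f ≈ 13 × 79 × 9.96275 ≈ 10231.74 mg.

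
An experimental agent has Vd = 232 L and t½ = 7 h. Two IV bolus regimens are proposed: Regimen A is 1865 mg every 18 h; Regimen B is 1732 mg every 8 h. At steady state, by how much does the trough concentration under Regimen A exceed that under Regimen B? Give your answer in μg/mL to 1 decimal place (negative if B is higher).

-4.6 μg/mL

Regimen A: f = (1/2)^(18/7) ≈ 0.1682; Cmin,ss = (1865/232)·f/(1−f) ≈ 1.626 μg/mL.
Regimen B: f = (1/2)^(8/7) ≈ 0.4529; Cmin,ss = (1732/232)·f/(1−f) ≈ 6.180 μg/mL.
Difference ≈ 1.626 − 6.180 ≈ -4.554 μg/mL.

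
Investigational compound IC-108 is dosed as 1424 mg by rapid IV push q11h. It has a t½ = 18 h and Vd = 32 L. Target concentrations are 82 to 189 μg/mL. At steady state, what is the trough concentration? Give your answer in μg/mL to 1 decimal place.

84.4 μg/mL

k = ln2/t½ = ln2/18 ≈ 0.038508 h⁻¹; fraction remaining f = e^(−kτ) = e^(−0.038508×11) ≈ 0.6547.
At steady state, accumulation factor R = 1/(1 − e^(−kτ)) ≈ 2.8960.
Single-dose peak C₀ = D/Vd = 1424/32 ≈ 44.500 μg/mL.
Steady-state peak Cmax,ss = C₀·R ≈ 44.500 × 2.8960 ≈ 128.872 μg/mL.
Steady-state trough Cmin,ss = Cmax,ss·f ≈ 128.872 × 0.6547 ≈ 84.372 μg/mL.
Trough 84.4 μg/mL vs MEC 82 μg/mL: adequate.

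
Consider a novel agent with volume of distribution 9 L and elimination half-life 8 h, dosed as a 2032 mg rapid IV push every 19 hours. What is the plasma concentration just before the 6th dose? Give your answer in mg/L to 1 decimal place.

53.9 mg/L

f = (1/2)^(τ/t½) = (1/2)^(19/8) ≈ 0.1928.
C₀ = D/Vd = 2032/9 ≈ 225.778 mg/L.
Before the 6th dose, 5 doses have been given. Superposition: Cmin = C₀·(f + f² + … + f^5).
≈ 225.778 × (0.1928 + 0.0372 + 0.0072 + 0.0014 + 0.0003) ≈ 225.778 × 0.2389 ≈ 53.938 mg/L.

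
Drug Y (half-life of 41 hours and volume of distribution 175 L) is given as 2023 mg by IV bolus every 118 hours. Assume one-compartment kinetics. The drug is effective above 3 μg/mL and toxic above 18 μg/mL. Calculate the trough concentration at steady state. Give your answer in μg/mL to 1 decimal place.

k = ln2/t½ = ln2/41 ≈ 0.016906 h⁻¹; fraction remaining f = e^(−kτ) = e^(−0.016906×118) ≈ 0.1360.
Each bolus raises the concentration by D/Vd = 2023/175 ≈ 11.560 μg/mL.
Steady-state trough Cmin,ss = C₀·f/(1−f) ≈ 11.560 × 0.1360/0.8640 ≈ 1.820 μg/mL.
Trough 1.8 μg/mL vs MEC 3 μg/mL: subtherapeutic.

1.8 μg/mL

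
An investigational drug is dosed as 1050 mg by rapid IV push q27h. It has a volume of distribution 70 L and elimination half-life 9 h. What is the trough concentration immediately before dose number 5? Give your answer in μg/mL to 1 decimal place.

2.1 μg/mL

f = (1/2)^(τ/t½) = (1/2)^(27/9) ≈ 0.1250.
C₀ = D/Vd = 1050/70 ≈ 15.000 μg/mL.
Before the 5th dose, 4 doses have been given. Superposition: Cmin = C₀·(f + f² + … + f^4).
≈ 15.000 × (0.1250 + 0.0156 + 0.0020 + 0.0002) ≈ 15.000 × 0.1428 ≈ 2.142 μg/mL.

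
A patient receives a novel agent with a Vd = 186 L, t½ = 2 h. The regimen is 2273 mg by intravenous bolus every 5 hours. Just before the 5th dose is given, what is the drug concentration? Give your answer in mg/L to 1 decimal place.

f = (1/2)^(τ/t½) = (1/2)^(5/2) ≈ 0.1768.
C₀ = D/Vd = 2273/186 ≈ 12.220 mg/L.
Before the 5th dose, 4 doses have been given. Superposition: Cmin = C₀·(f + f² + … + f^4).
≈ 12.220 × (0.1768 + 0.0313 + 0.0055 + 0.0010) ≈ 12.220 × 0.2146 ≈ 2.622 mg/L.

2.6 mg/L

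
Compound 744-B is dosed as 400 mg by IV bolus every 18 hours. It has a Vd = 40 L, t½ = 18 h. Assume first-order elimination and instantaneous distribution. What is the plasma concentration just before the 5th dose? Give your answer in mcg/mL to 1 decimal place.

9.4 mcg/mL

f = (1/2)^(τ/t½) = (1/2)^(18/18) ≈ 0.5000.
C₀ = D/Vd = 400/40 ≈ 10.000 mcg/mL.
Before the 5th dose, 4 doses have been given. Superposition: Cmin = C₀·(f + f² + … + f^4).
≈ 10.000 × (0.5000 + 0.2500 + 0.1250 + 0.0625) ≈ 10.000 × 0.9375 ≈ 9.375 mcg/mL.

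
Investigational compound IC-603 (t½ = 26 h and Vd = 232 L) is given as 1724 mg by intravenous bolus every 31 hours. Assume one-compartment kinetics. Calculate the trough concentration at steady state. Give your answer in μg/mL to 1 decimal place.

5.8 μg/mL

τ/t½ = 31/26 ≈ 1.1923, so fraction remaining f = (1/2)^(31/26) ≈ 0.4376.
Accumulation ratio R = 1/(1 − f) ≈ 1/0.5624 ≈ 1.7781.
Single-dose peak C₀ = D/Vd = 1724/232 ≈ 7.431 μg/mL.
Cmax,ss = C₀/(1 − f) ≈ 7.431/0.5624 ≈ 13.213 μg/mL.
Steady-state trough Cmin,ss = Cmax,ss·f ≈ 13.213 × 0.4376 ≈ 5.782 μg/mL.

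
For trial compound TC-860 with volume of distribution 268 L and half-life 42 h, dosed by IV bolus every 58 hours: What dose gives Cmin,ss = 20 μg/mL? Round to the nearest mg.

8600 mg

τ/t½ = 58/42 ≈ 1.381, so f = (1/2)^(58/42) ≈ 0.383965.
Cmin,ss = (D/Vd)·f/(1−f), so D = Cmin,ss·Vd·(1−f)/f.
D = 20 × 268 × (1−f)/f ≈ 20 × 268 × 1.60440 ≈ 8599.58 mg.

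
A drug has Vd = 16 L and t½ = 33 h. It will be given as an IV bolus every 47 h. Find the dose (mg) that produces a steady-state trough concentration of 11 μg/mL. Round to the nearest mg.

296 mg

τ/t½ = 47/33 ≈ 1.4242, so f = (1/2)^(47/33) ≈ 0.372615.
Cmin,ss = (D/Vd)·f/(1−f), so D = Cmin,ss·Vd·(1−f)/f.
D = 11 × 16 × (1−f)/f ≈ 11 × 16 × 1.68374 ≈ 296.34 mg.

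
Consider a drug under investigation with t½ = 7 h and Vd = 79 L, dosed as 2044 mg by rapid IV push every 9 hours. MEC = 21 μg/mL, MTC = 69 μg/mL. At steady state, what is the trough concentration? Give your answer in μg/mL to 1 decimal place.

k = ln2/t½ = ln2/7 ≈ 0.099021 h⁻¹; fraction remaining f = e^(−kτ) = e^(−0.099021×9) ≈ 0.4102.
At steady state, accumulation factor R = 1/(1 − e^(−kτ)) ≈ 1.6955.
Single-dose peak C₀ = D/Vd = 2044/79 ≈ 25.873 μg/mL.
Steady-state peak Cmax,ss = C₀·R ≈ 25.873 × 1.6955 ≈ 43.868 μg/mL.
One interval later, Cmin,ss = Cmax,ss·e^(−kτ) ≈ 43.868 × 0.4102 ≈ 17.995 μg/mL.
Trough 18.0 μg/mL vs MEC 21 μg/mL: subtherapeutic.

18.0 μg/mL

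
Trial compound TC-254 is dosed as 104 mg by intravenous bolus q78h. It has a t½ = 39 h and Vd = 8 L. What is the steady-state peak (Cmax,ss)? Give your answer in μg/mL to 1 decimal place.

The dosing interval is 2 half-lives, so f = 2^(−2) = 0.25.
At steady state, R = 1/(1 − 0.25) = 4/3.
Single-dose peak C₀ = D/Vd = 104/8 = 13 μg/mL.
Steady-state peak Cmax,ss = C₀·R = 13 × 4/3 ≈ 17.333 μg/mL.

17.3 μg/mL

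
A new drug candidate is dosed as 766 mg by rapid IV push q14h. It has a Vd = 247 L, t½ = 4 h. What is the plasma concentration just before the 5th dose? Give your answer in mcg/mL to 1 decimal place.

0.3 mcg/mL

f = (1/2)^(τ/t½) = (1/2)^(14/4) ≈ 0.0884.
C₀ = D/Vd = 766/247 ≈ 3.101 mcg/mL.
Before the 5th dose, 4 doses have been given. Superposition: Cmin = C₀·(f + f² + … + f^4).
≈ 3.101 × (0.0884 + 0.0078 + 0.0007 + 0.0001) ≈ 3.101 × 0.0970 ≈ 0.301 mcg/mL.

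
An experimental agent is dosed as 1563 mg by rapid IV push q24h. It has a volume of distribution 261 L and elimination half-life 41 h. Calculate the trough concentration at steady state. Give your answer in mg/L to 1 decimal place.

Over one 24-h interval, 24/41 ≈ 0.58537 half-lives elapse, leaving f ≈ 0.6665 of each dose.
At steady state, accumulation factor R = 1/(1 − e^(−kτ)) ≈ 2.9985.
Single-dose peak C₀ = D/Vd = 1563/261 ≈ 5.989 mg/L.
Cmax,ss = C₀/(1 − f) ≈ 5.989/0.3335 ≈ 17.958 mg/L.
One interval later, Cmin,ss = Cmax,ss·e^(−kτ) ≈ 17.958 × 0.6665 ≈ 11.969 mg/L.

12.0 mg/L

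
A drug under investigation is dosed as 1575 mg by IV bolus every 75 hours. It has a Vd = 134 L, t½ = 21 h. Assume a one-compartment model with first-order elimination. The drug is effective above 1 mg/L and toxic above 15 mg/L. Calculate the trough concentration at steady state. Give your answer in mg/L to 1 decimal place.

1.1 mg/L

τ/t½ = 75/21 ≈ 3.5714, so fraction remaining f = (1/2)^(75/21) ≈ 0.0841.
Each bolus raises the concentration by D/Vd = 1575/134 ≈ 11.754 mg/L.
Steady-state trough Cmin,ss = C₀·f/(1−f) ≈ 11.754 × 0.0841/0.9159 ≈ 1.079 mg/L.
Trough 1.1 mg/L vs MEC 1 mg/L: adequate.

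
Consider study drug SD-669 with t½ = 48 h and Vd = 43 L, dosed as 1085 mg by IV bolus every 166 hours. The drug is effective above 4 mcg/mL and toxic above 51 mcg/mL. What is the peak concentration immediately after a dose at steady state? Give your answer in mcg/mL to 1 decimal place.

27.8 mcg/mL

τ/t½ = 166/48 ≈ 3.4583, so fraction remaining f = (1/2)^(166/48) ≈ 0.0910.
Accumulation ratio R = 1/(1 − f) ≈ 1/0.9090 ≈ 1.1001.
Each bolus raises the concentration by D/Vd = 1085/43 ≈ 25.233 mcg/mL.
Steady-state peak Cmax,ss = C₀·R ≈ 25.233 × 1.1001 ≈ 27.759 mcg/mL.
Peak 27.8 mcg/mL vs MTC 51 mcg/mL: below toxic threshold.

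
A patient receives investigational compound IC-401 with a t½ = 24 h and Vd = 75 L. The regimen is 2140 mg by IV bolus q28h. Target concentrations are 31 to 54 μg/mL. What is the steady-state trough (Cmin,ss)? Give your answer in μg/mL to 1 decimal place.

22.9 μg/mL

Over one 28-h interval, 28/24 ≈ 1.1667 half-lives elapse, leaving f ≈ 0.4454 of each dose.
Each bolus raises the concentration by D/Vd = 2140/75 ≈ 28.533 μg/mL.
Steady-state trough Cmin,ss = C₀·f/(1−f) ≈ 28.533 × 0.4454/0.5546 ≈ 22.915 μg/mL.
Trough 22.9 μg/mL vs MEC 31 μg/mL: subtherapeutic.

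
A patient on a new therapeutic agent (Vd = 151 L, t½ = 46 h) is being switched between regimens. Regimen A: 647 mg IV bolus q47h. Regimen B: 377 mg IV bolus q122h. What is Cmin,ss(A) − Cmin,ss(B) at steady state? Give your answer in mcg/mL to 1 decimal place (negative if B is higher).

Regimen A: f = (1/2)^(47/46) ≈ 0.4925; Cmin,ss = (647/151)·f/(1−f) ≈ 4.158 mcg/mL.
Regimen B: f = (1/2)^(122/46) ≈ 0.1591; Cmin,ss = (377/151)·f/(1−f) ≈ 0.472 mcg/mL.
Difference ≈ 4.158 − 0.472 ≈ 3.686 mcg/mL.

3.7 mcg/mL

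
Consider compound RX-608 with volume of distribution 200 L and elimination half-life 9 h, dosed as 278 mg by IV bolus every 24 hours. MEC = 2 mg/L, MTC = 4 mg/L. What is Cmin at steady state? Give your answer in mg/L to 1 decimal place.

0.3 mg/L

k = ln2/t½ = ln2/9 ≈ 0.077016 h⁻¹; fraction remaining f = e^(−kτ) = e^(−0.077016×24) ≈ 0.1575.
At steady state, accumulation factor R = 1/(1 − e^(−kτ)) ≈ 1.1869.
Single-dose peak C₀ = D/Vd = 278/200 ≈ 1.390 mg/L.
Cmax,ss = C₀/(1 − f) ≈ 1.390/0.8425 ≈ 1.650 mg/L.
One interval later, Cmin,ss = Cmax,ss·e^(−kτ) ≈ 1.650 × 0.1575 ≈ 0.260 mg/L.
Trough 0.3 mg/L vs MEC 2 mg/L: subtherapeutic.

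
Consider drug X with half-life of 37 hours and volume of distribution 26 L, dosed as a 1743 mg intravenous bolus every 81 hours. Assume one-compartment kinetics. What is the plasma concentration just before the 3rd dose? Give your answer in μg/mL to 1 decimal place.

17.9 μg/mL

f = (1/2)^(τ/t½) = (1/2)^(81/37) ≈ 0.2193.
C₀ = D/Vd = 1743/26 ≈ 67.038 μg/mL.
Before the 3rd dose, 2 doses have been given. Superposition: Cmin = C₀·(f + f²).
≈ 67.038 × (0.2193 + 0.0481) ≈ 67.038 × 0.2674 ≈ 17.926 μg/mL.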